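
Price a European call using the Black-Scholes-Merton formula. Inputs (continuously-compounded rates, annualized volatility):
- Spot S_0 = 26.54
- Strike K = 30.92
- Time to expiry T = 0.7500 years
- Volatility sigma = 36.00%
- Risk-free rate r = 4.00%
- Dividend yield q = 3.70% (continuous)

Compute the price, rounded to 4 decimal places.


Answer: Price = 1.7522

Derivation:
d1 = (ln(S/K) + (r - q + 0.5*sigma^2) * T) / (sigma * sqrt(T)) = -0.32684503
d2 = d1 - sigma * sqrt(T) = -0.63861417
exp(-rT) = 0.97044553; exp(-qT) = 0.97263149
C = S_0 * exp(-qT) * N(d1) - K * exp(-rT) * N(d2)
N(d1) = 0.37189255; N(d2) = 0.26153698
C = 26.5400 * 0.97263149 * 0.37189255 - 30.9200 * 0.97044553 * 0.26153698 = 1.7522


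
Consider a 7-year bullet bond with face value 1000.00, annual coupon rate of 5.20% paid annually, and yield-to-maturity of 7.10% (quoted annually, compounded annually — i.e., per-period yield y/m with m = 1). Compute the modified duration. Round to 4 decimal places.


Coupon per period c = face * coupon_rate / m = 52.000000
Periods per year m = 1; per-period yield y/m = 0.071000
Number of cashflows N = 7
Cashflows (t years, CF_t, discount factor 1/(1+y/m)^(m*t), PV):
  t = 1.0000: CF_t = 52.000000, DF = 0.933707, PV = 48.552754
  t = 2.0000: CF_t = 52.000000, DF = 0.871808, PV = 45.334038
  t = 3.0000: CF_t = 52.000000, DF = 0.814013, PV = 42.328700
  t = 4.0000: CF_t = 52.000000, DF = 0.760050, PV = 39.522596
  t = 5.0000: CF_t = 52.000000, DF = 0.709664, PV = 36.902517
  t = 6.0000: CF_t = 52.000000, DF = 0.662618, PV = 34.456132
  t = 7.0000: CF_t = 1052.000000, DF = 0.618691, PV = 650.862791
Price P = sum_t PV_t = 897.959527
First compute Macaulay numerator sum_t t * PV_t:
  t * PV_t at t = 1.0000: 48.552754
  t * PV_t at t = 2.0000: 90.668076
  t * PV_t at t = 3.0000: 126.986100
  t * PV_t at t = 4.0000: 158.090383
  t * PV_t at t = 5.0000: 184.512585
  t * PV_t at t = 6.0000: 206.736790
  t * PV_t at t = 7.0000: 4556.039535
Macaulay duration D = 5371.586223 / 897.959527 = 5.981991
Modified duration = D / (1 + y/m) = 5.981991 / (1 + 0.071000) = 5.585426

Answer: Modified duration = 5.5854


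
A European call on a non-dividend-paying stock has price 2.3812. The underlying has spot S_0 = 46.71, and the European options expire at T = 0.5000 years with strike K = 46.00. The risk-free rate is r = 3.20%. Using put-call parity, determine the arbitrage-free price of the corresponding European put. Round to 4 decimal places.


Put-call parity: C - P = S_0 * exp(-qT) - K * exp(-rT).
S_0 * exp(-qT) = 46.7100 * 1.00000000 = 46.71000000
K * exp(-rT) = 46.0000 * 0.98412732 = 45.26985672
P = C - S*exp(-qT) + K*exp(-rT)
P = 2.3812 - 46.71000000 + 45.26985672 = 0.9411

Answer: Put price = 0.9411


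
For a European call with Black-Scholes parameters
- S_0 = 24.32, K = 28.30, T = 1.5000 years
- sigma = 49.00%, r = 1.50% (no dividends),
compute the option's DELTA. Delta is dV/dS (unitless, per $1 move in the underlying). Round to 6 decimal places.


Answer: Delta = 0.533870

Derivation:
d1 = 0.0850027137; d2 = -0.5151222733
phi(d1) = 0.3975036097; exp(-qT) = 1.0000000000; exp(-rT) = 0.9777512372
N(d1) = 0.5338703833
Delta = exp(-qT) * N(d1) = 1.0000000000 * 0.5338703833 = 0.533870


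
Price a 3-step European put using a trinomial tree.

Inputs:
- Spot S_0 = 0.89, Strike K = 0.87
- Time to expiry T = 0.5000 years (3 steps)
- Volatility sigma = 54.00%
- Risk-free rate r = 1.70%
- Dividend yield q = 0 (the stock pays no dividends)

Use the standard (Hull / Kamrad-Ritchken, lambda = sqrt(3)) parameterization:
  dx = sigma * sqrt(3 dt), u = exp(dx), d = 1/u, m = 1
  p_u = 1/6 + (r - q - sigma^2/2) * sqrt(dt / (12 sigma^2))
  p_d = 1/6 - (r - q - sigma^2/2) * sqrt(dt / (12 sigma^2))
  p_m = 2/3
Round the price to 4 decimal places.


Answer: Price = V(0,0) = 0.1102

Derivation:
dt = T/N = 0.166667; dx = sigma*sqrt(3*dt) = 0.381838
u = exp(dx) = 1.464974; d = 1/u = 0.682606
p_u = 0.138557, p_m = 0.666667, p_d = 0.194776
Discount per step: exp(-r*dt) = 0.997171
Stock lattice S(k, j) with j the centered position index:
  k=0: S(0,+0) = 0.8900
  k=1: S(1,-1) = 0.6075; S(1,+0) = 0.8900; S(1,+1) = 1.3038
  k=2: S(2,-2) = 0.4147; S(2,-1) = 0.6075; S(2,+0) = 0.8900; S(2,+1) = 1.3038; S(2,+2) = 1.9101
  k=3: S(3,-3) = 0.2831; S(3,-2) = 0.4147; S(3,-1) = 0.6075; S(3,+0) = 0.8900; S(3,+1) = 1.3038; S(3,+2) = 1.9101; S(3,+3) = 2.7982
Terminal payoffs V(N, j) = max(K - S_T, 0):
  V(3,-3) = 0.586926; V(3,-2) = 0.455304; V(3,-1) = 0.262481; V(3,+0) = 0.000000; V(3,+1) = 0.000000; V(3,+2) = 0.000000; V(3,+3) = 0.000000
Backward induction: V(k, j) = exp(-r*dt) * [p_u * V(k+1, j+1) + p_m * V(k+1, j) + p_d * V(k+1, j-1)]
  V(2,-2) = exp(-r*dt) * [p_u*0.262481 + p_m*0.455304 + p_d*0.586926] = 0.452939
  V(2,-1) = exp(-r*dt) * [p_u*0.000000 + p_m*0.262481 + p_d*0.455304] = 0.262924
  V(2,+0) = exp(-r*dt) * [p_u*0.000000 + p_m*0.000000 + p_d*0.262481] = 0.050980
  V(2,+1) = exp(-r*dt) * [p_u*0.000000 + p_m*0.000000 + p_d*0.000000] = 0.000000
  V(2,+2) = exp(-r*dt) * [p_u*0.000000 + p_m*0.000000 + p_d*0.000000] = 0.000000
  V(1,-1) = exp(-r*dt) * [p_u*0.050980 + p_m*0.262924 + p_d*0.452939] = 0.269802
  V(1,+0) = exp(-r*dt) * [p_u*0.000000 + p_m*0.050980 + p_d*0.262924] = 0.084957
  V(1,+1) = exp(-r*dt) * [p_u*0.000000 + p_m*0.000000 + p_d*0.050980] = 0.009902
  V(0,+0) = exp(-r*dt) * [p_u*0.009902 + p_m*0.084957 + p_d*0.269802] = 0.110248


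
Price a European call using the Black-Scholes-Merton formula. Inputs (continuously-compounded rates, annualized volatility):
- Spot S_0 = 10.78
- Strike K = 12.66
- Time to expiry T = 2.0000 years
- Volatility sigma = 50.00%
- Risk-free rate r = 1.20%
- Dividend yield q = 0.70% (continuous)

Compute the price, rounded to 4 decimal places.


d1 = (ln(S/K) + (r - q + 0.5*sigma^2) * T) / (sigma * sqrt(T)) = 0.14035384
d2 = d1 - sigma * sqrt(T) = -0.56675295
exp(-rT) = 0.97628571; exp(-qT) = 0.98609754
C = S_0 * exp(-qT) * N(d1) - K * exp(-rT) * N(d2)
N(d1) = 0.55580978; N(d2) = 0.28544102
C = 10.7800 * 0.98609754 * 0.55580978 - 12.6600 * 0.97628571 * 0.28544102 = 2.3803

Answer: Price = 2.3803


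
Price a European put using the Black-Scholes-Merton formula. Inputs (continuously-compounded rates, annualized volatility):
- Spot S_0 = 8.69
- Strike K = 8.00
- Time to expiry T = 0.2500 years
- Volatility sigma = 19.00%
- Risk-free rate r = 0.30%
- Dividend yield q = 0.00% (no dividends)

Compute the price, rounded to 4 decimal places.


Answer: Price = 0.0826

Derivation:
d1 = (ln(S/K) + (r - q + 0.5*sigma^2) * T) / (sigma * sqrt(T)) = 0.92625155
d2 = d1 - sigma * sqrt(T) = 0.83125155
exp(-rT) = 0.99925028; exp(-qT) = 1.00000000
P = K * exp(-rT) * N(-d2) - S_0 * exp(-qT) * N(-d1)
N(-d1) = 0.17715763; N(-d2) = 0.20291577
P = 8.0000 * 0.99925028 * 0.20291577 - 8.6900 * 1.00000000 * 0.17715763 = 0.0826


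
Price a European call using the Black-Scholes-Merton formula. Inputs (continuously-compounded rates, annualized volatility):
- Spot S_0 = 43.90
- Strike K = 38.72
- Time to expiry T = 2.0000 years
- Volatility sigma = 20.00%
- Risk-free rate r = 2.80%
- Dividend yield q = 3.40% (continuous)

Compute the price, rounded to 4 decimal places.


d1 = (ln(S/K) + (r - q + 0.5*sigma^2) * T) / (sigma * sqrt(T)) = 0.54290972
d2 = d1 - sigma * sqrt(T) = 0.26006701
exp(-rT) = 0.94553914; exp(-qT) = 0.93426047
C = S_0 * exp(-qT) * N(d1) - K * exp(-rT) * N(d2)
N(d1) = 0.70640402; N(d2) = 0.60259396
C = 43.9000 * 0.93426047 * 0.70640402 - 38.7200 * 0.94553914 * 0.60259396 = 6.9107

Answer: Price = 6.9107


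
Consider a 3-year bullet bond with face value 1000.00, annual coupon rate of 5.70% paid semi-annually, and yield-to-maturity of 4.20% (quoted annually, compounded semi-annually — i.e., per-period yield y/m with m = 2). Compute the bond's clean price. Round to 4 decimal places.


Answer: Price = 1041.8693

Derivation:
Coupon per period c = face * coupon_rate / m = 28.500000
Periods per year m = 2; per-period yield y/m = 0.021000
Number of cashflows N = 6
Cashflows (t years, CF_t, discount factor 1/(1+y/m)^(m*t), PV):
  t = 0.5000: CF_t = 28.500000, DF = 0.979432, PV = 27.913810
  t = 1.0000: CF_t = 28.500000, DF = 0.959287, PV = 27.339677
  t = 1.5000: CF_t = 28.500000, DF = 0.939556, PV = 26.777352
  t = 2.0000: CF_t = 28.500000, DF = 0.920231, PV = 26.226594
  t = 2.5000: CF_t = 28.500000, DF = 0.901304, PV = 25.687163
  t = 3.0000: CF_t = 1028.500000, DF = 0.882766, PV = 907.924726
Price P = sum_t PV_t = 1041.869322


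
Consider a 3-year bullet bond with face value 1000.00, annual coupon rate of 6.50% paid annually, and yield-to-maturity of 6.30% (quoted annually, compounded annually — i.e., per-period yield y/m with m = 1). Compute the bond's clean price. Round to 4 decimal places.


Coupon per period c = face * coupon_rate / m = 65.000000
Periods per year m = 1; per-period yield y/m = 0.063000
Number of cashflows N = 3
Cashflows (t years, CF_t, discount factor 1/(1+y/m)^(m*t), PV):
  t = 1.0000: CF_t = 65.000000, DF = 0.940734, PV = 61.147695
  t = 2.0000: CF_t = 65.000000, DF = 0.884980, PV = 57.523702
  t = 3.0000: CF_t = 1065.000000, DF = 0.832531, PV = 886.645092
Price P = sum_t PV_t = 1005.316489

Answer: Price = 1005.3165


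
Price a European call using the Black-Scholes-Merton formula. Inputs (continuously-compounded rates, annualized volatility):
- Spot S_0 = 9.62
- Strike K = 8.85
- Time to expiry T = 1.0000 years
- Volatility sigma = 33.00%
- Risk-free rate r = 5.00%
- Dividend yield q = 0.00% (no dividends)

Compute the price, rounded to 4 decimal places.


Answer: Price = 1.8771

Derivation:
d1 = (ln(S/K) + (r - q + 0.5*sigma^2) * T) / (sigma * sqrt(T)) = 0.56932365
d2 = d1 - sigma * sqrt(T) = 0.23932365
exp(-rT) = 0.95122942; exp(-qT) = 1.00000000
C = S_0 * exp(-qT) * N(d1) - K * exp(-rT) * N(d2)
N(d1) = 0.71543174; N(d2) = 0.59457269
C = 9.6200 * 1.00000000 * 0.71543174 - 8.8500 * 0.95122942 * 0.59457269 = 1.8771


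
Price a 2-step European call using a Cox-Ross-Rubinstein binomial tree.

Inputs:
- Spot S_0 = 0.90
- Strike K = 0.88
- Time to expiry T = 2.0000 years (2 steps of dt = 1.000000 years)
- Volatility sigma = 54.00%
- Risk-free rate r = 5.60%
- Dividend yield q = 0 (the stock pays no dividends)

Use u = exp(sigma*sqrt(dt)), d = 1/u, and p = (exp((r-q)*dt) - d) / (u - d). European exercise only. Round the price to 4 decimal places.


Answer: Price = V(0,0) = 0.2866

Derivation:
dt = T/N = 1.000000
u = exp(sigma*sqrt(dt)) = 1.716007; d = 1/u = 0.582748
p = (exp((r-q)*dt) - d) / (u - d) = 0.419012
Discount per step: exp(-r*dt) = 0.945539
Stock lattice S(k, i) with i counting down-moves:
  k=0: S(0,0) = 0.9000
  k=1: S(1,0) = 1.5444; S(1,1) = 0.5245
  k=2: S(2,0) = 2.6502; S(2,1) = 0.9000; S(2,2) = 0.3056
Terminal payoffs V(N, i) = max(S_T - K, 0):
  V(2,0) = 1.770212; V(2,1) = 0.020000; V(2,2) = 0.000000
Backward induction: V(k, i) = exp(-r*dt) * [p * V(k+1, i) + (1-p) * V(k+1, i+1)].
  V(1,0) = exp(-r*dt) * [p*1.770212 + (1-p)*0.020000] = 0.712332
  V(1,1) = exp(-r*dt) * [p*0.020000 + (1-p)*0.000000] = 0.007924
  V(0,0) = exp(-r*dt) * [p*0.712332 + (1-p)*0.007924] = 0.286574


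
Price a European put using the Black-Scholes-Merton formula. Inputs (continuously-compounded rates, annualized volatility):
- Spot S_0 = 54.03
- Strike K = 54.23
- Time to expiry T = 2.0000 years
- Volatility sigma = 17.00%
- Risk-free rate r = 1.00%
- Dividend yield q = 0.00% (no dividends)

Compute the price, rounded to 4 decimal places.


d1 = (ln(S/K) + (r - q + 0.5*sigma^2) * T) / (sigma * sqrt(T)) = 0.18802879
d2 = d1 - sigma * sqrt(T) = -0.05238752
exp(-rT) = 0.98019867; exp(-qT) = 1.00000000
P = K * exp(-rT) * N(-d2) - S_0 * exp(-qT) * N(-d1)
N(-d1) = 0.42542704; N(-d2) = 0.52089004
P = 54.2300 * 0.98019867 * 0.52089004 - 54.0300 * 1.00000000 * 0.42542704 = 4.7027

Answer: Price = 4.7027


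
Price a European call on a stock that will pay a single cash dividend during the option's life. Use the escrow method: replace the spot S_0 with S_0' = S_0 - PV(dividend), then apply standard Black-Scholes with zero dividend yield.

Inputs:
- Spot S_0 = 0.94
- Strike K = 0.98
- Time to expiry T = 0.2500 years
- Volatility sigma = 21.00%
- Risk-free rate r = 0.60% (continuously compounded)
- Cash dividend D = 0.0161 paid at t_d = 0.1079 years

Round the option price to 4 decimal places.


Answer: Price = 0.0183

Derivation:
PV(D) = D * exp(-r * t_d) = 0.0161 * 0.99935281 = 0.01608958
S_0' = S_0 - PV(D) = 0.9400 - 0.01608958 = 0.92391042
d1 = (ln(S_0'/K) + (r + sigma^2/2)*T) / (sigma*sqrt(T)) = -0.49452336
d2 = d1 - sigma*sqrt(T) = -0.59952336
exp(-rT) = 0.99850112
N(d1) = 0.31046831; N(d2) = 0.27441197
C = S_0' * N(d1) - K * exp(-rT) * N(d2) = 0.92391042 * 0.31046831 - 0.9800 * 0.99850112 * 0.27441197 = 0.0183


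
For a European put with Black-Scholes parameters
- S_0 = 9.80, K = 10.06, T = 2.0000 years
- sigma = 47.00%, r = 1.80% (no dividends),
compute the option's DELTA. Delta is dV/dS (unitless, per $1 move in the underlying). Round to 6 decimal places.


d1 = 0.3471070155; d2 = -0.3175733588
phi(d1) = 0.3756189151; exp(-qT) = 1.0000000000; exp(-rT) = 0.9646402935
N(-d1) = 0.3642554616
Delta = -exp(-qT) * N(-d1) = -1.0000000000 * 0.3642554616 = -0.364255

Answer: Delta = -0.364255


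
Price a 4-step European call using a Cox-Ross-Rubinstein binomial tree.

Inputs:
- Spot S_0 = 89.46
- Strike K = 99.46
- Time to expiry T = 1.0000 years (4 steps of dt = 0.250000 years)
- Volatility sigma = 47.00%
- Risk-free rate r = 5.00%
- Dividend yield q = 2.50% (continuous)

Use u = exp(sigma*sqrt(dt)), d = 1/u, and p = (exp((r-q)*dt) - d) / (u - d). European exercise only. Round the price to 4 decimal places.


dt = T/N = 0.250000
u = exp(sigma*sqrt(dt)) = 1.264909; d = 1/u = 0.790571
p = (exp((r-q)*dt) - d) / (u - d) = 0.454736
Discount per step: exp(-r*dt) = 0.987578
Stock lattice S(k, i) with i counting down-moves:
  k=0: S(0,0) = 89.4600
  k=1: S(1,0) = 113.1587; S(1,1) = 70.7245
  k=2: S(2,0) = 143.1355; S(2,1) = 89.4600; S(2,2) = 55.9127
  k=3: S(3,0) = 181.0533; S(3,1) = 113.1587; S(3,2) = 70.7245; S(3,3) = 44.2030
  k=4: S(4,0) = 229.0159; S(4,1) = 143.1355; S(4,2) = 89.4600; S(4,3) = 55.9127; S(4,4) = 34.9456
Terminal payoffs V(N, i) = max(S_T - K, 0):
  V(4,0) = 129.555938; V(4,1) = 43.675481; V(4,2) = 0.000000; V(4,3) = 0.000000; V(4,4) = 0.000000
Backward induction: V(k, i) = exp(-r*dt) * [p * V(k+1, i) + (1-p) * V(k+1, i+1)].
  V(3,0) = exp(-r*dt) * [p*129.555938 + (1-p)*43.675481] = 81.700782
  V(3,1) = exp(-r*dt) * [p*43.675481 + (1-p)*0.000000] = 19.614116
  V(3,2) = exp(-r*dt) * [p*0.000000 + (1-p)*0.000000] = 0.000000
  V(3,3) = exp(-r*dt) * [p*0.000000 + (1-p)*0.000000] = 0.000000
  V(2,0) = exp(-r*dt) * [p*81.700782 + (1-p)*19.614116] = 47.252816
  V(2,1) = exp(-r*dt) * [p*19.614116 + (1-p)*0.000000] = 8.808456
  V(2,2) = exp(-r*dt) * [p*0.000000 + (1-p)*0.000000] = 0.000000
  V(1,0) = exp(-r*dt) * [p*47.252816 + (1-p)*8.808456] = 25.963920
  V(1,1) = exp(-r*dt) * [p*8.808456 + (1-p)*0.000000] = 3.955768
  V(0,0) = exp(-r*dt) * [p*25.963920 + (1-p)*3.955768] = 13.790217

Answer: Price = V(0,0) = 13.7902


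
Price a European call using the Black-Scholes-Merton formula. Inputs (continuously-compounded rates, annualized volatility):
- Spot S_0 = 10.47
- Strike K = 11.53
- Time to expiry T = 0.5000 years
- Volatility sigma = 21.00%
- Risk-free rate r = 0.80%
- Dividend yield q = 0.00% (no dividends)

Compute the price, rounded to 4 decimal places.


d1 = (ln(S/K) + (r - q + 0.5*sigma^2) * T) / (sigma * sqrt(T)) = -0.54826574
d2 = d1 - sigma * sqrt(T) = -0.69675817
exp(-rT) = 0.99600799; exp(-qT) = 1.00000000
C = S_0 * exp(-qT) * N(d1) - K * exp(-rT) * N(d2)
N(d1) = 0.29175472; N(d2) = 0.24297707
C = 10.4700 * 1.00000000 * 0.29175472 - 11.5300 * 0.99600799 * 0.24297707 = 0.2643

Answer: Price = 0.2643


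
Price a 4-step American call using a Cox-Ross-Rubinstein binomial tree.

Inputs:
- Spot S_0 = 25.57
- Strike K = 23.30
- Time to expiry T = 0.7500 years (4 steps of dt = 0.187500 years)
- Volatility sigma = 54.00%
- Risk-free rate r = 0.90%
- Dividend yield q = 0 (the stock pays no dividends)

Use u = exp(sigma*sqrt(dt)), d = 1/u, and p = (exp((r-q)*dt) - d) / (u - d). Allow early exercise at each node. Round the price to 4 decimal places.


dt = T/N = 0.187500
u = exp(sigma*sqrt(dt)) = 1.263426; d = 1/u = 0.791499
p = (exp((r-q)*dt) - d) / (u - d) = 0.445387
Discount per step: exp(-r*dt) = 0.998314
Stock lattice S(k, i) with i counting down-moves:
  k=0: S(0,0) = 25.5700
  k=1: S(1,0) = 32.3058; S(1,1) = 20.2386
  k=2: S(2,0) = 40.8160; S(2,1) = 25.5700; S(2,2) = 16.0188
  k=3: S(3,0) = 51.5680; S(3,1) = 32.3058; S(3,2) = 20.2386; S(3,3) = 12.6789
  k=4: S(4,0) = 65.1523; S(4,1) = 40.8160; S(4,2) = 25.5700; S(4,3) = 16.0188; S(4,4) = 10.0353
Terminal payoffs V(N, i) = max(S_T - K, 0):
  V(4,0) = 41.852275; V(4,1) = 17.515973; V(4,2) = 2.270000; V(4,3) = 0.000000; V(4,4) = 0.000000
Backward induction: V(k, i) = exp(-r*dt) * [p * V(k+1, i) + (1-p) * V(k+1, i+1)]; then take max(V_cont, immediate exercise) for American.
  V(3,0) = exp(-r*dt) * [p*41.852275 + (1-p)*17.515973] = 28.307236; exercise = 28.267951; V(3,0) = max -> 28.307236
  V(3,1) = exp(-r*dt) * [p*17.515973 + (1-p)*2.270000] = 9.045081; exercise = 9.005796; V(3,1) = max -> 9.045081
  V(3,2) = exp(-r*dt) * [p*2.270000 + (1-p)*0.000000] = 1.009324; exercise = 0.000000; V(3,2) = max -> 1.009324
  V(3,3) = exp(-r*dt) * [p*0.000000 + (1-p)*0.000000] = 0.000000; exercise = 0.000000; V(3,3) = max -> 0.000000
  V(2,0) = exp(-r*dt) * [p*28.307236 + (1-p)*9.045081] = 17.594478; exercise = 17.515973; V(2,0) = max -> 17.594478
  V(2,1) = exp(-r*dt) * [p*9.045081 + (1-p)*1.009324] = 4.580609; exercise = 2.270000; V(2,1) = max -> 4.580609
  V(2,2) = exp(-r*dt) * [p*1.009324 + (1-p)*0.000000] = 0.448782; exercise = 0.000000; V(2,2) = max -> 0.448782
  V(1,0) = exp(-r*dt) * [p*17.594478 + (1-p)*4.580609] = 10.359321; exercise = 9.005796; V(1,0) = max -> 10.359321
  V(1,1) = exp(-r*dt) * [p*4.580609 + (1-p)*0.448782] = 2.285184; exercise = 0.000000; V(1,1) = max -> 2.285184
  V(0,0) = exp(-r*dt) * [p*10.359321 + (1-p)*2.285184] = 5.871383; exercise = 2.270000; V(0,0) = max -> 5.871383

Answer: Price = V(0,0) = 5.8714


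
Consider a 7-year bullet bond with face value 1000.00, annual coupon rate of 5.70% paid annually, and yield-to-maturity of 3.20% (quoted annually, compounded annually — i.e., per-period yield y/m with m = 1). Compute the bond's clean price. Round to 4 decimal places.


Answer: Price = 1154.5897

Derivation:
Coupon per period c = face * coupon_rate / m = 57.000000
Periods per year m = 1; per-period yield y/m = 0.032000
Number of cashflows N = 7
Cashflows (t years, CF_t, discount factor 1/(1+y/m)^(m*t), PV):
  t = 1.0000: CF_t = 57.000000, DF = 0.968992, PV = 55.232558
  t = 2.0000: CF_t = 57.000000, DF = 0.938946, PV = 53.519921
  t = 3.0000: CF_t = 57.000000, DF = 0.909831, PV = 51.860388
  t = 4.0000: CF_t = 57.000000, DF = 0.881620, PV = 50.252314
  t = 5.0000: CF_t = 57.000000, DF = 0.854283, PV = 48.694103
  t = 6.0000: CF_t = 57.000000, DF = 0.827793, PV = 47.184208
  t = 7.0000: CF_t = 1057.000000, DF = 0.802125, PV = 847.846255
Price P = sum_t PV_t = 1154.589748


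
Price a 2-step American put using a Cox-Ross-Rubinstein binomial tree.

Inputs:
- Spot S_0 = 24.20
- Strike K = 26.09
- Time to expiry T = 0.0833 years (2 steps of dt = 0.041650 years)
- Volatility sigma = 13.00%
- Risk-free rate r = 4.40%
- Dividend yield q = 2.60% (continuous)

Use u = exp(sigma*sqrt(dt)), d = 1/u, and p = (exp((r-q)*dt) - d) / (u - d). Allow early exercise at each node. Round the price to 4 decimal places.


dt = T/N = 0.041650
u = exp(sigma*sqrt(dt)) = 1.026886; d = 1/u = 0.973818
p = (exp((r-q)*dt) - d) / (u - d) = 0.507500
Discount per step: exp(-r*dt) = 0.998169
Stock lattice S(k, i) with i counting down-moves:
  k=0: S(0,0) = 24.2000
  k=1: S(1,0) = 24.8506; S(1,1) = 23.5664
  k=2: S(2,0) = 25.5188; S(2,1) = 24.2000; S(2,2) = 22.9494
Terminal payoffs V(N, i) = max(K - S_T, 0):
  V(2,0) = 0.571229; V(2,1) = 1.890000; V(2,2) = 3.140619
Backward induction: V(k, i) = exp(-r*dt) * [p * V(k+1, i) + (1-p) * V(k+1, i+1)]; then take max(V_cont, immediate exercise) for American.
  V(1,0) = exp(-r*dt) * [p*0.571229 + (1-p)*1.890000] = 1.218488; exercise = 1.239361; V(1,0) = max -> 1.239361
  V(1,1) = exp(-r*dt) * [p*1.890000 + (1-p)*3.140619] = 2.501341; exercise = 2.523604; V(1,1) = max -> 2.523604
  V(0,0) = exp(-r*dt) * [p*1.239361 + (1-p)*2.523604] = 1.868423; exercise = 1.890000; V(0,0) = max -> 1.890000

Answer: Price = V(0,0) = 1.8900


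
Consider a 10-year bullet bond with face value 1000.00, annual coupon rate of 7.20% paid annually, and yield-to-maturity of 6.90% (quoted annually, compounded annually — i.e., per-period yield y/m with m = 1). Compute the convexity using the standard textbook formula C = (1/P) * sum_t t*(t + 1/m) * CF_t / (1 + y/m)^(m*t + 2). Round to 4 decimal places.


Coupon per period c = face * coupon_rate / m = 72.000000
Periods per year m = 1; per-period yield y/m = 0.069000
Number of cashflows N = 10
Cashflows (t years, CF_t, discount factor 1/(1+y/m)^(m*t), PV):
  t = 1.0000: CF_t = 72.000000, DF = 0.935454, PV = 67.352666
  t = 2.0000: CF_t = 72.000000, DF = 0.875074, PV = 63.005300
  t = 3.0000: CF_t = 72.000000, DF = 0.818591, PV = 58.938541
  t = 4.0000: CF_t = 72.000000, DF = 0.765754, PV = 55.134276
  t = 5.0000: CF_t = 72.000000, DF = 0.716327, PV = 51.575562
  t = 6.0000: CF_t = 72.000000, DF = 0.670091, PV = 48.246550
  t = 7.0000: CF_t = 72.000000, DF = 0.626839, PV = 45.132414
  t = 8.0000: CF_t = 72.000000, DF = 0.586379, PV = 42.219283
  t = 9.0000: CF_t = 72.000000, DF = 0.548530, PV = 39.494184
  t = 10.0000: CF_t = 1072.000000, DF = 0.513125, PV = 550.069713
Price P = sum_t PV_t = 1021.168490
Convexity numerator sum_t t*(t + 1/m) * CF_t / (1+y/m)^(m*t + 2):
  t = 1.0000: term = 117.877082
  t = 2.0000: term = 330.805656
  t = 3.0000: term = 618.906746
  t = 4.0000: term = 964.931004
  t = 5.0000: term = 1353.972410
  t = 6.0000: term = 1773.209891
  t = 7.0000: term = 2211.674326
  t = 8.0000: term = 2660.038612
  t = 9.0000: term = 3110.428686
  t = 10.0000: term = 52948.664188
Convexity = (1/P) * sum = 66090.508601 / 1021.168490 = 64.720474

Answer: Convexity = 64.7205


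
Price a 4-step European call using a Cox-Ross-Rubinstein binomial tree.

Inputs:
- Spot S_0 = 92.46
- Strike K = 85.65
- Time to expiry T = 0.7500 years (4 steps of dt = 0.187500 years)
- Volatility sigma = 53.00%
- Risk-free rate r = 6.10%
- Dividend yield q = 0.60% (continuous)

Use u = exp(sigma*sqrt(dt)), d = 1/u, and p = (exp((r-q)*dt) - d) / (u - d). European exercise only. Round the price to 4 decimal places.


dt = T/N = 0.187500
u = exp(sigma*sqrt(dt)) = 1.257967; d = 1/u = 0.794934
p = (exp((r-q)*dt) - d) / (u - d) = 0.465263
Discount per step: exp(-r*dt) = 0.988628
Stock lattice S(k, i) with i counting down-moves:
  k=0: S(0,0) = 92.4600
  k=1: S(1,0) = 116.3116; S(1,1) = 73.4996
  k=2: S(2,0) = 146.3161; S(2,1) = 92.4600; S(2,2) = 58.4273
  k=3: S(3,0) = 184.0608; S(3,1) = 116.3116; S(3,2) = 73.4996; S(3,3) = 46.4458
  k=4: S(4,0) = 231.5424; S(4,1) = 146.3161; S(4,2) = 92.4600; S(4,3) = 58.4273; S(4,4) = 36.9213
Terminal payoffs V(N, i) = max(S_T - K, 0):
  V(4,0) = 145.892408; V(4,1) = 60.666134; V(4,2) = 6.810000; V(4,3) = 0.000000; V(4,4) = 0.000000
Backward induction: V(k, i) = exp(-r*dt) * [p * V(k+1, i) + (1-p) * V(k+1, i+1)].
  V(3,0) = exp(-r*dt) * [p*145.892408 + (1-p)*60.666134] = 99.177921
  V(3,1) = exp(-r*dt) * [p*60.666134 + (1-p)*6.810000] = 31.504870
  V(3,2) = exp(-r*dt) * [p*6.810000 + (1-p)*0.000000] = 3.132410
  V(3,3) = exp(-r*dt) * [p*0.000000 + (1-p)*0.000000] = 0.000000
  V(2,0) = exp(-r*dt) * [p*99.177921 + (1-p)*31.504870] = 62.274298
  V(2,1) = exp(-r*dt) * [p*31.504870 + (1-p)*3.132410] = 16.147325
  V(2,2) = exp(-r*dt) * [p*3.132410 + (1-p)*0.000000] = 1.440821
  V(1,0) = exp(-r*dt) * [p*62.274298 + (1-p)*16.147325] = 37.180810
  V(1,1) = exp(-r*dt) * [p*16.147325 + (1-p)*1.440821] = 8.189016
  V(0,0) = exp(-r*dt) * [p*37.180810 + (1-p)*8.189016] = 21.431303

Answer: Price = V(0,0) = 21.4313


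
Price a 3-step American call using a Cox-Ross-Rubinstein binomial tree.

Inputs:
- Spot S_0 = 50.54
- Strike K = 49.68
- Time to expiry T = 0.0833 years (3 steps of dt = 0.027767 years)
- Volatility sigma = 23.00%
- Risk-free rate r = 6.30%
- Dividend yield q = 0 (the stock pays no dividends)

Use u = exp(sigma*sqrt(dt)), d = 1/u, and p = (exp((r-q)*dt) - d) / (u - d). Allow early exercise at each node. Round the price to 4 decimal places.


dt = T/N = 0.027767
u = exp(sigma*sqrt(dt)) = 1.039070; d = 1/u = 0.962399
p = (exp((r-q)*dt) - d) / (u - d) = 0.513256
Discount per step: exp(-r*dt) = 0.998252
Stock lattice S(k, i) with i counting down-moves:
  k=0: S(0,0) = 50.5400
  k=1: S(1,0) = 52.5146; S(1,1) = 48.6397
  k=2: S(2,0) = 54.5663; S(2,1) = 50.5400; S(2,2) = 46.8108
  k=3: S(3,0) = 56.6982; S(3,1) = 52.5146; S(3,2) = 48.6397; S(3,3) = 45.0507
Terminal payoffs V(N, i) = max(S_T - K, 0):
  V(3,0) = 7.018179; V(3,1) = 2.834576; V(3,2) = 0.000000; V(3,3) = 0.000000
Backward induction: V(k, i) = exp(-r*dt) * [p * V(k+1, i) + (1-p) * V(k+1, i+1)]; then take max(V_cont, immediate exercise) for American.
  V(2,0) = exp(-r*dt) * [p*7.018179 + (1-p)*2.834576] = 4.973127; exercise = 4.886298; V(2,0) = max -> 4.973127
  V(2,1) = exp(-r*dt) * [p*2.834576 + (1-p)*0.000000] = 1.452319; exercise = 0.860000; V(2,1) = max -> 1.452319
  V(2,2) = exp(-r*dt) * [p*0.000000 + (1-p)*0.000000] = 0.000000; exercise = 0.000000; V(2,2) = max -> 0.000000
  V(1,0) = exp(-r*dt) * [p*4.973127 + (1-p)*1.452319] = 3.253697; exercise = 2.834576; V(1,0) = max -> 3.253697
  V(1,1) = exp(-r*dt) * [p*1.452319 + (1-p)*0.000000] = 0.744108; exercise = 0.000000; V(1,1) = max -> 0.744108
  V(0,0) = exp(-r*dt) * [p*3.253697 + (1-p)*0.744108] = 2.028617; exercise = 0.860000; V(0,0) = max -> 2.028617

Answer: Price = V(0,0) = 2.0286


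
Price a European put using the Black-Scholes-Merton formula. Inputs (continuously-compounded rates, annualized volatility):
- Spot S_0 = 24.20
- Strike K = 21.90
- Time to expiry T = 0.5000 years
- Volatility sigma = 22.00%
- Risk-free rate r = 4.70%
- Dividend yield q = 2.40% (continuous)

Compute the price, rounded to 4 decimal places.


Answer: Price = 0.4885

Derivation:
d1 = (ln(S/K) + (r - q + 0.5*sigma^2) * T) / (sigma * sqrt(T)) = 0.79366948
d2 = d1 - sigma * sqrt(T) = 0.63810599
exp(-rT) = 0.97677397; exp(-qT) = 0.98807171
P = K * exp(-rT) * N(-d2) - S_0 * exp(-qT) * N(-d1)
N(-d1) = 0.21369393; N(-d2) = 0.26170234
P = 21.9000 * 0.97677397 * 0.26170234 - 24.2000 * 0.98807171 * 0.21369393 = 0.4885


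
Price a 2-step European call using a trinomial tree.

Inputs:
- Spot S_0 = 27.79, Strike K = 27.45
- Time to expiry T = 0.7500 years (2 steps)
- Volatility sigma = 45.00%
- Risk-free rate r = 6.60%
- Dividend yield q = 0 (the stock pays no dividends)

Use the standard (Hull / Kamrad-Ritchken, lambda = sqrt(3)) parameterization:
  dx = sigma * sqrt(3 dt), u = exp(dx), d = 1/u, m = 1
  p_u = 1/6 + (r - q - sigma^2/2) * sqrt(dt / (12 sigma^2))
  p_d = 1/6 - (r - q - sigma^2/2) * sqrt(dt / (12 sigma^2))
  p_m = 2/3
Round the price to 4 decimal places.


Answer: Price = V(0,0) = 4.5184

Derivation:
dt = T/N = 0.375000; dx = sigma*sqrt(3*dt) = 0.477297
u = exp(dx) = 1.611712; d = 1/u = 0.620458
p_u = 0.152819, p_m = 0.666667, p_d = 0.180514
Discount per step: exp(-r*dt) = 0.975554
Stock lattice S(k, j) with j the centered position index:
  k=0: S(0,+0) = 27.7900
  k=1: S(1,-1) = 17.2425; S(1,+0) = 27.7900; S(1,+1) = 44.7895
  k=2: S(2,-2) = 10.6983; S(2,-1) = 17.2425; S(2,+0) = 27.7900; S(2,+1) = 44.7895; S(2,+2) = 72.1878
Terminal payoffs V(N, j) = max(S_T - K, 0):
  V(2,-2) = 0.000000; V(2,-1) = 0.000000; V(2,+0) = 0.340000; V(2,+1) = 17.339481; V(2,+2) = 44.737752
Backward induction: V(k, j) = exp(-r*dt) * [p_u * V(k+1, j+1) + p_m * V(k+1, j) + p_d * V(k+1, j-1)]
  V(1,-1) = exp(-r*dt) * [p_u*0.340000 + p_m*0.000000 + p_d*0.000000] = 0.050688
  V(1,+0) = exp(-r*dt) * [p_u*17.339481 + p_m*0.340000 + p_d*0.000000] = 2.806153
  V(1,+1) = exp(-r*dt) * [p_u*44.737752 + p_m*17.339481 + p_d*0.340000] = 18.006591
  V(0,+0) = exp(-r*dt) * [p_u*18.006591 + p_m*2.806153 + p_d*0.050688] = 4.518444


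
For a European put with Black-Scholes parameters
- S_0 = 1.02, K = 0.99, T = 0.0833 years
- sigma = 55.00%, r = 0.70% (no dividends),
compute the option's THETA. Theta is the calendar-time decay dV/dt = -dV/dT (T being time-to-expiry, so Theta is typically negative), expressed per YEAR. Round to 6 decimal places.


d1 = 0.2711056171; d2 = 0.1123660505
phi(d1) = 0.3845476152; exp(-qT) = 1.0000000000; exp(-rT) = 0.9994170700
Theta = -S*exp(-qT)*phi(d1)*sigma/(2*sqrt(T)) + r*K*exp(-rT)*N(-d2) - q*S*exp(-qT)*N(-d1)
N(-d1) = 0.3931549008; N(-d2) = 0.4552665863; sqrt(T) = 0.2886173938
Term 1 = -1.0200 * 1.0000000000 * 0.3845476152 * 0.5500 / (2 * 0.2886173938) = -0.3737321741
Term 2 = 0.0070 * 0.9900 * 0.9994170700 * 0.4552665863 = 0.0031531583
Term 3 = 0 (no dividend yield, q = 0)
Theta = -0.3737321741 + (0.0031531583) + (0.0000000000) = -0.370579

Answer: Theta = -0.370579


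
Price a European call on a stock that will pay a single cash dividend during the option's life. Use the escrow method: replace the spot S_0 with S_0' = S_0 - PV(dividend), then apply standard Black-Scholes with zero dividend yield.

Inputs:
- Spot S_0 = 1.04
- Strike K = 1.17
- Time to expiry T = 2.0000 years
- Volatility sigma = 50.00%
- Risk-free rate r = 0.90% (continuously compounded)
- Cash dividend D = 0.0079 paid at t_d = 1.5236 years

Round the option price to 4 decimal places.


Answer: Price = 0.2462

Derivation:
PV(D) = D * exp(-r * t_d) = 0.0079 * 0.98638119 = 0.00779241
S_0' = S_0 - PV(D) = 1.0400 - 0.00779241 = 1.03220759
d1 = (ln(S_0'/K) + (r + sigma^2/2)*T) / (sigma*sqrt(T)) = 0.20180269
d2 = d1 - sigma*sqrt(T) = -0.50530409
exp(-rT) = 0.98216103
N(d1) = 0.57996451; N(d2) = 0.30667263
C = S_0' * N(d1) - K * exp(-rT) * N(d2) = 1.03220759 * 0.57996451 - 1.1700 * 0.98216103 * 0.30667263 = 0.2462


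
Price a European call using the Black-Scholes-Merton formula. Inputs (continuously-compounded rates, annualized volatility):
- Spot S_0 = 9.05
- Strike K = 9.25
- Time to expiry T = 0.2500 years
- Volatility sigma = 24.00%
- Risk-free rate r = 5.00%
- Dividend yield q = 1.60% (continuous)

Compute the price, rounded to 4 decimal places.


Answer: Price = 0.3762

Derivation:
d1 = (ln(S/K) + (r - q + 0.5*sigma^2) * T) / (sigma * sqrt(T)) = -0.05132328
d2 = d1 - sigma * sqrt(T) = -0.17132328
exp(-rT) = 0.98757780; exp(-qT) = 0.99600799
C = S_0 * exp(-qT) * N(d1) - K * exp(-rT) * N(d2)
N(d1) = 0.47953396; N(d2) = 0.43198479
C = 9.0500 * 0.99600799 * 0.47953396 - 9.2500 * 0.98757780 * 0.43198479 = 0.3762


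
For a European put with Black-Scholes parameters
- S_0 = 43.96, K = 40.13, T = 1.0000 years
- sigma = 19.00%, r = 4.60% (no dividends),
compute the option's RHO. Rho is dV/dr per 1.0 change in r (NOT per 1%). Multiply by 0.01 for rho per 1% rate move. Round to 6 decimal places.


Answer: Rho = -10.170569

Derivation:
d1 = 0.8168733961; d2 = 0.6268733961
phi(d1) = 0.2857666799; exp(-qT) = 1.0000000000; exp(-rT) = 0.9550419622
N(-d2) = 0.2653711137
Rho = -K*T*exp(-rT)*N(-d2) = -40.1300 * 1.0000 * 0.9550419622 * 0.2653711137 = -10.170569


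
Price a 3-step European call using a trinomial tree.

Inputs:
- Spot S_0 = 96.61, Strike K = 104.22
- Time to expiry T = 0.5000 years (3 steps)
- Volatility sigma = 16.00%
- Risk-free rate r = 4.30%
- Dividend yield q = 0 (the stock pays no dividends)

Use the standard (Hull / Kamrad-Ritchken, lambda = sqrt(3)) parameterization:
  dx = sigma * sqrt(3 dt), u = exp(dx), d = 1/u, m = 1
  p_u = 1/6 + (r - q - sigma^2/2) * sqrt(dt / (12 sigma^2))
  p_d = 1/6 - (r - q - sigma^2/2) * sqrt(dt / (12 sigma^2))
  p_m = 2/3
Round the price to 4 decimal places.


dt = T/N = 0.166667; dx = sigma*sqrt(3*dt) = 0.113137
u = exp(dx) = 1.119785; d = 1/u = 0.893028
p_u = 0.188911, p_m = 0.666667, p_d = 0.144422
Discount per step: exp(-r*dt) = 0.992859
Stock lattice S(k, j) with j the centered position index:
  k=0: S(0,+0) = 96.6100
  k=1: S(1,-1) = 86.2755; S(1,+0) = 96.6100; S(1,+1) = 108.1825
  k=2: S(2,-2) = 77.0464; S(2,-1) = 86.2755; S(2,+0) = 96.6100; S(2,+1) = 108.1825; S(2,+2) = 121.1412
  k=3: S(3,-3) = 68.8046; S(3,-2) = 77.0464; S(3,-1) = 86.2755; S(3,+0) = 96.6100; S(3,+1) = 108.1825; S(3,+2) = 121.1412; S(3,+3) = 135.6521
Terminal payoffs V(N, j) = max(S_T - K, 0):
  V(3,-3) = 0.000000; V(3,-2) = 0.000000; V(3,-1) = 0.000000; V(3,+0) = 0.000000; V(3,+1) = 3.962470; V(3,+2) = 16.921154; V(3,+3) = 31.432099
Backward induction: V(k, j) = exp(-r*dt) * [p_u * V(k+1, j+1) + p_m * V(k+1, j) + p_d * V(k+1, j-1)]
  V(2,-2) = exp(-r*dt) * [p_u*0.000000 + p_m*0.000000 + p_d*0.000000] = 0.000000
  V(2,-1) = exp(-r*dt) * [p_u*0.000000 + p_m*0.000000 + p_d*0.000000] = 0.000000
  V(2,+0) = exp(-r*dt) * [p_u*3.962470 + p_m*0.000000 + p_d*0.000000] = 0.743209
  V(2,+1) = exp(-r*dt) * [p_u*16.921154 + p_m*3.962470 + p_d*0.000000] = 5.796549
  V(2,+2) = exp(-r*dt) * [p_u*31.432099 + p_m*16.921154 + p_d*3.962470] = 17.663864
  V(1,-1) = exp(-r*dt) * [p_u*0.743209 + p_m*0.000000 + p_d*0.000000] = 0.139398
  V(1,+0) = exp(-r*dt) * [p_u*5.796549 + p_m*0.743209 + p_d*0.000000] = 1.579147
  V(1,+1) = exp(-r*dt) * [p_u*17.663864 + p_m*5.796549 + p_d*0.743209] = 7.256410
  V(0,+0) = exp(-r*dt) * [p_u*7.256410 + p_m*1.579147 + p_d*0.139398] = 2.426262

Answer: Price = V(0,0) = 2.4263


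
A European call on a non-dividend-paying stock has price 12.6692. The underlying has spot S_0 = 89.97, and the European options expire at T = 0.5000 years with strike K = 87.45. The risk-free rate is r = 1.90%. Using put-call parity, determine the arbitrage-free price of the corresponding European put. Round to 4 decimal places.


Answer: Put price = 9.3224

Derivation:
Put-call parity: C - P = S_0 * exp(-qT) - K * exp(-rT).
S_0 * exp(-qT) = 89.9700 * 1.00000000 = 89.97000000
K * exp(-rT) = 87.4500 * 0.99054498 = 86.62315871
P = C - S*exp(-qT) + K*exp(-rT)
P = 12.6692 - 89.97000000 + 86.62315871 = 9.3224


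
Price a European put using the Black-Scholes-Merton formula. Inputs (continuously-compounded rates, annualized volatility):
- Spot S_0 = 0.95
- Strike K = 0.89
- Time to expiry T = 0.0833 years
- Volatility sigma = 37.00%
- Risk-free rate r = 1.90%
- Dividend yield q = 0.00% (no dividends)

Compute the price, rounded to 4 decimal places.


Answer: Price = 0.0159

Derivation:
d1 = (ln(S/K) + (r - q + 0.5*sigma^2) * T) / (sigma * sqrt(T)) = 0.67914757
d2 = d1 - sigma * sqrt(T) = 0.57235914
exp(-rT) = 0.99841855; exp(-qT) = 1.00000000
P = K * exp(-rT) * N(-d2) - S_0 * exp(-qT) * N(-d1)
N(-d1) = 0.24852218; N(-d2) = 0.28353935
P = 0.8900 * 0.99841855 * 0.28353935 - 0.9500 * 1.00000000 * 0.24852218 = 0.0159


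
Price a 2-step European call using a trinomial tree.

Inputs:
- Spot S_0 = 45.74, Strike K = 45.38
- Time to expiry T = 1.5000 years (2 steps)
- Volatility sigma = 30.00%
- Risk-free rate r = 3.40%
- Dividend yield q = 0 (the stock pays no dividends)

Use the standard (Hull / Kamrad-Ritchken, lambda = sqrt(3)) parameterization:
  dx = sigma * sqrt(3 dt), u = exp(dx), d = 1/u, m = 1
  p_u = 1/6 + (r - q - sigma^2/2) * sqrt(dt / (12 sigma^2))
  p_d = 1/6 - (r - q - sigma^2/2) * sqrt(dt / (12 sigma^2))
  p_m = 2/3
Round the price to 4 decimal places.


Answer: Price = V(0,0) = 7.0125

Derivation:
dt = T/N = 0.750000; dx = sigma*sqrt(3*dt) = 0.450000
u = exp(dx) = 1.568312; d = 1/u = 0.637628
p_u = 0.157500, p_m = 0.666667, p_d = 0.175833
Discount per step: exp(-r*dt) = 0.974822
Stock lattice S(k, j) with j the centered position index:
  k=0: S(0,+0) = 45.7400
  k=1: S(1,-1) = 29.1651; S(1,+0) = 45.7400; S(1,+1) = 71.7346
  k=2: S(2,-2) = 18.5965; S(2,-1) = 29.1651; S(2,+0) = 45.7400; S(2,+1) = 71.7346; S(2,+2) = 112.5022
Terminal payoffs V(N, j) = max(S_T - K, 0):
  V(2,-2) = 0.000000; V(2,-1) = 0.000000; V(2,+0) = 0.360000; V(2,+1) = 26.354599; V(2,+2) = 67.122246
Backward induction: V(k, j) = exp(-r*dt) * [p_u * V(k+1, j+1) + p_m * V(k+1, j) + p_d * V(k+1, j-1)]
  V(1,-1) = exp(-r*dt) * [p_u*0.360000 + p_m*0.000000 + p_d*0.000000] = 0.055272
  V(1,+0) = exp(-r*dt) * [p_u*26.354599 + p_m*0.360000 + p_d*0.000000] = 4.280298
  V(1,+1) = exp(-r*dt) * [p_u*67.122246 + p_m*26.354599 + p_d*0.360000] = 27.494657
  V(0,+0) = exp(-r*dt) * [p_u*27.494657 + p_m*4.280298 + p_d*0.055272] = 7.012540


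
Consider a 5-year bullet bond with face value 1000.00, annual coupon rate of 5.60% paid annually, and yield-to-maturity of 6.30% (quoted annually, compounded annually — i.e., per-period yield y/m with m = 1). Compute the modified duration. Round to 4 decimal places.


Answer: Modified duration = 4.2225

Derivation:
Coupon per period c = face * coupon_rate / m = 56.000000
Periods per year m = 1; per-period yield y/m = 0.063000
Number of cashflows N = 5
Cashflows (t years, CF_t, discount factor 1/(1+y/m)^(m*t), PV):
  t = 1.0000: CF_t = 56.000000, DF = 0.940734, PV = 52.681091
  t = 2.0000: CF_t = 56.000000, DF = 0.884980, PV = 49.558882
  t = 3.0000: CF_t = 56.000000, DF = 0.832531, PV = 46.621714
  t = 4.0000: CF_t = 56.000000, DF = 0.783190, PV = 43.858621
  t = 5.0000: CF_t = 1056.000000, DF = 0.736773, PV = 778.032244
Price P = sum_t PV_t = 970.752551
First compute Macaulay numerator sum_t t * PV_t:
  t * PV_t at t = 1.0000: 52.681091
  t * PV_t at t = 2.0000: 99.117763
  t * PV_t at t = 3.0000: 139.865141
  t * PV_t at t = 4.0000: 175.434483
  t * PV_t at t = 5.0000: 3890.161218
Macaulay duration D = 4357.259696 / 970.752551 = 4.488538
Modified duration = D / (1 + y/m) = 4.488538 / (1 + 0.063000) = 4.222519


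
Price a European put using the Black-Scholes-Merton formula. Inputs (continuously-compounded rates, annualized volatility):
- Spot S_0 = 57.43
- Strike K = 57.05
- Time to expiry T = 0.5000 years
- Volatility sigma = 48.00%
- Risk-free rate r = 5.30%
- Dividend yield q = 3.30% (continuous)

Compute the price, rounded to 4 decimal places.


d1 = (ln(S/K) + (r - q + 0.5*sigma^2) * T) / (sigma * sqrt(T)) = 0.21872798
d2 = d1 - sigma * sqrt(T) = -0.12068327
exp(-rT) = 0.97384804; exp(-qT) = 0.98363538
P = K * exp(-rT) * N(-d2) - S_0 * exp(-qT) * N(-d1)
N(-d1) = 0.41343098; N(-d2) = 0.54802905
P = 57.0500 * 0.97384804 * 0.54802905 - 57.4300 * 0.98363538 * 0.41343098 = 7.0926

Answer: Price = 7.0926


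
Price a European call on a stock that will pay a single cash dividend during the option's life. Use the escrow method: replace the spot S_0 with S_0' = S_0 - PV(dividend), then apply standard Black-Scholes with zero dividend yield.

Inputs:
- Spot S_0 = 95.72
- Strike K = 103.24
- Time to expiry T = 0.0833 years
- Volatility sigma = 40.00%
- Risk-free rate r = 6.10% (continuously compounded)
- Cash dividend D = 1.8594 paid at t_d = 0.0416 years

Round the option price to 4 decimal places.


PV(D) = D * exp(-r * t_d) = 1.8594 * 0.99746562 = 1.85468757
S_0' = S_0 - PV(D) = 95.7200 - 1.85468757 = 93.86531243
d1 = (ln(S_0'/K) + (r + sigma^2/2)*T) / (sigma*sqrt(T)) = -0.72284423
d2 = d1 - sigma*sqrt(T) = -0.83829118
exp(-rT) = 0.99493159
N(d1) = 0.23488780; N(d2) = 0.20093359
C = S_0' * N(d1) - K * exp(-rT) * N(d2) = 93.86531243 * 0.23488780 - 103.2400 * 0.99493159 * 0.20093359 = 1.4086

Answer: Price = 1.4086


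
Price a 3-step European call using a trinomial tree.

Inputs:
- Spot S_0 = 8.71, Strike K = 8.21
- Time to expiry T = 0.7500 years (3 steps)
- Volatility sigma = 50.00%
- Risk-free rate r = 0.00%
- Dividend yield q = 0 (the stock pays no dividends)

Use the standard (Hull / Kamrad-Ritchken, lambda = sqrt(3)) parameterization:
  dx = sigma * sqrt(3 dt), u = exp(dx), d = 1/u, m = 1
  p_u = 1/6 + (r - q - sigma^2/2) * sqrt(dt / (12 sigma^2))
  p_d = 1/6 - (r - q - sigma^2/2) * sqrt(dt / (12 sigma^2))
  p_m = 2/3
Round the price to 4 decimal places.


Answer: Price = V(0,0) = 1.6431

Derivation:
dt = T/N = 0.250000; dx = sigma*sqrt(3*dt) = 0.433013
u = exp(dx) = 1.541896; d = 1/u = 0.648552
p_u = 0.130582, p_m = 0.666667, p_d = 0.202751
Discount per step: exp(-r*dt) = 1.000000
Stock lattice S(k, j) with j the centered position index:
  k=0: S(0,+0) = 8.7100
  k=1: S(1,-1) = 5.6489; S(1,+0) = 8.7100; S(1,+1) = 13.4299
  k=2: S(2,-2) = 3.6636; S(2,-1) = 5.6489; S(2,+0) = 8.7100; S(2,+1) = 13.4299; S(2,+2) = 20.7075
  k=3: S(3,-3) = 2.3760; S(3,-2) = 3.6636; S(3,-1) = 5.6489; S(3,+0) = 8.7100; S(3,+1) = 13.4299; S(3,+2) = 20.7075; S(3,+3) = 31.9288
Terminal payoffs V(N, j) = max(S_T - K, 0):
  V(3,-3) = 0.000000; V(3,-2) = 0.000000; V(3,-1) = 0.000000; V(3,+0) = 0.500000; V(3,+1) = 5.219912; V(3,+2) = 12.497526; V(3,+3) = 23.718847
Backward induction: V(k, j) = exp(-r*dt) * [p_u * V(k+1, j+1) + p_m * V(k+1, j) + p_d * V(k+1, j-1)]
  V(2,-2) = exp(-r*dt) * [p_u*0.000000 + p_m*0.000000 + p_d*0.000000] = 0.000000
  V(2,-1) = exp(-r*dt) * [p_u*0.500000 + p_m*0.000000 + p_d*0.000000] = 0.065291
  V(2,+0) = exp(-r*dt) * [p_u*5.219912 + p_m*0.500000 + p_d*0.000000] = 1.014961
  V(2,+1) = exp(-r*dt) * [p_u*12.497526 + p_m*5.219912 + p_d*0.500000] = 5.213273
  V(2,+2) = exp(-r*dt) * [p_u*23.718847 + p_m*12.497526 + p_d*5.219912] = 12.487288
  V(1,-1) = exp(-r*dt) * [p_u*1.014961 + p_m*0.065291 + p_d*0.000000] = 0.176063
  V(1,+0) = exp(-r*dt) * [p_u*5.213273 + p_m*1.014961 + p_d*0.065291] = 1.370640
  V(1,+1) = exp(-r*dt) * [p_u*12.487288 + p_m*5.213273 + p_d*1.014961] = 5.311918
  V(0,+0) = exp(-r*dt) * [p_u*5.311918 + p_m*1.370640 + p_d*0.176063] = 1.643099
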